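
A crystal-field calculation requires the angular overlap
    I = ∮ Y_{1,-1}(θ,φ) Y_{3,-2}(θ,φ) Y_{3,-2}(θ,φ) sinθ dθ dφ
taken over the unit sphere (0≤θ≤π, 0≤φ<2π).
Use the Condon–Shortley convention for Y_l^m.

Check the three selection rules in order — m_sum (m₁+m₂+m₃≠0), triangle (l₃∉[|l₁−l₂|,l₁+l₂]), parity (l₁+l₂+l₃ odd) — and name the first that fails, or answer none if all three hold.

azimuthal sum: -1 − 2 − 2 = -5  ✗
2 ≤ 3 ≤ 4 (triangle on l)
L = 1 + 3 + 3 = 7 (odd)

m_sum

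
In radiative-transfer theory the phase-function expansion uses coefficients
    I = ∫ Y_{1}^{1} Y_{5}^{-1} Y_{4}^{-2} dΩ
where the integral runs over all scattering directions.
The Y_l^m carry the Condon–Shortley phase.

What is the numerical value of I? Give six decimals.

1 − 1 − 2 = -2 ≠ 0: azimuthal integral kills it; I = 0

0.000000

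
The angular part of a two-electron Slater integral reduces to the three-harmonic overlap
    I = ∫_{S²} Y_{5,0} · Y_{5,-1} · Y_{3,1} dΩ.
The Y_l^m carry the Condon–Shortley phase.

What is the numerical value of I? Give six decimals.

L=13 odd ⇒ parity kills the (l;000) factor ⇒ I = 0

0.000000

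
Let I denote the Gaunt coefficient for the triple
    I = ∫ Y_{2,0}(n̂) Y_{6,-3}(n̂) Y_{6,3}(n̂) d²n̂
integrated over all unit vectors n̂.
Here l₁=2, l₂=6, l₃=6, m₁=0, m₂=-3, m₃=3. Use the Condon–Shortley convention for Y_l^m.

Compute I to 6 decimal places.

-0.057344

m-sum 0 ✓  L=14 even ✓  4≤6≤8 ✓
Π(2lᵢ+1) = 5×13×13 = 845
triangle coeff Δ(2,6,6) = 1/90090
Σ_t [0,2]: t=0:+1/69120 t=1:−1/14400 t=2:+1/69120 = -7/172800
(3j)²=14/715 [(2 6 6; 0 0 0)], sign=-1
Σ_t [0,2]: t=0:+1/120960 t=1:−1/80640 t=2:+1/1451520 = -1/290304
(3j)²=5/2002 [(2 6 6; 0 -3 3)], sign=+1
⇒ 4πI² = 5/121
I = (-1)√(5/121/(4π)) = -0.05734392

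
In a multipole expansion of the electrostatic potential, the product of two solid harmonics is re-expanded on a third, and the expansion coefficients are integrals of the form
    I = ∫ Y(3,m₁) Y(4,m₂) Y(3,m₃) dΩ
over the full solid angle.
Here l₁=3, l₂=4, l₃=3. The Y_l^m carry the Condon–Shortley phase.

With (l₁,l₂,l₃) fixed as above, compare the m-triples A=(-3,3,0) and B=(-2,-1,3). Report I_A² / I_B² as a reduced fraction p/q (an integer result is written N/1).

l's match ⇒ only the (l;m) 3-j factors differ between A and B.
A: triangle coeff Δ(3,4,3) = 1/34650; Σ_t [4,4]: t=4:+1/288 = 1/288; (3j)²=1/22 [(3 4 3; -3 3 0)], sign=-1
B: triangle coeff Δ(3,4,3) = 1/34650; Σ_t [3,3]: t=3:−1/288 = -1/288; (3j)²=5/231 [(3 4 3; -2 -1 3)], sign=-1
I_A²/I_B² = (1/22)/(5/231) = 21/10

21/10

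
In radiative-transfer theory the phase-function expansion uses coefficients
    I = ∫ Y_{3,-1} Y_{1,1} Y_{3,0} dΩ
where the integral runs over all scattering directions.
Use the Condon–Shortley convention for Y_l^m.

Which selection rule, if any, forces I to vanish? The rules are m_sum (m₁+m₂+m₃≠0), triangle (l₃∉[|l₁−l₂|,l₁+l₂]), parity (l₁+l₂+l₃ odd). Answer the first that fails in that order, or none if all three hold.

m₁+m₂+m₃ = -1 + 1 + 0 = 0  ✓
triangle: |3−1|=2 ≤ l₃=3 ≤ 3+1=4  ✓
parity: l₁+l₂+l₃ = 7 is odd  ✗

parity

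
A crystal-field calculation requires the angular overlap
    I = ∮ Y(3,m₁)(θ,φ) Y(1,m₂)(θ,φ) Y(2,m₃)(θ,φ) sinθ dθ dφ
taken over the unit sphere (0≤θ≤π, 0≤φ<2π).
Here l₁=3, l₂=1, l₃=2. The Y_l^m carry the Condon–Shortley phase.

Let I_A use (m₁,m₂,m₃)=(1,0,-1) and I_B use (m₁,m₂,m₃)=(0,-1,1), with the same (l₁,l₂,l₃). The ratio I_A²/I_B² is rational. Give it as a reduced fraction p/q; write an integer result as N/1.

8/3

Shared (l₁,l₂,l₃)=(3,1,2): N and (l;000)² cancel in I_A²/I_B².
A: Δ = 2!·4!·0!/7! = 1/105; Racah Σ t=1..1: t=1:−1/6 = -1/6; ⇒ 3j(3 1 2; 1 0 -1)² = 8/105, sgn +1
B: Δ = 2!·4!·0!/7! = 1/105; Racah Σ t=0..0: t=0:+1/12 = 1/12; ⇒ 3j(3 1 2; 0 -1 1)² = 1/35, sgn -1
I_A²/I_B² = (8/105)/(1/35) = 8/3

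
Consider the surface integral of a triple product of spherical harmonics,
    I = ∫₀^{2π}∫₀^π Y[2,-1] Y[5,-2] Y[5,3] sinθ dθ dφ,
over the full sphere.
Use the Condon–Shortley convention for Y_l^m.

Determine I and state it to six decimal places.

Checks pass: Σm=0; 12 even; l₃=5∈[3,7].
(2·2+1)(2·5+1)(2·5+1) = 605
Δ: 2! 2! 8! / 13! → 1/38610
sum: t=0:+1/2880 t=1:−1/576 t=2:+1/2880 = -1/960
3j²(2 5 5; 0 0 0) = Δ·Π!·Σ² = 10/429  (sign +1)
sum: t=1:−1/2880 t=2:+1/10080 = -1/4032
3j²(2 5 5; -1 -2 3) = Δ·Π!·Σ² = 10/429  (sign -1)
combine: 4πI² = 605·10/429·10/429 = 500/1521
take √, sign -1: I = -0.16173926

-0.161739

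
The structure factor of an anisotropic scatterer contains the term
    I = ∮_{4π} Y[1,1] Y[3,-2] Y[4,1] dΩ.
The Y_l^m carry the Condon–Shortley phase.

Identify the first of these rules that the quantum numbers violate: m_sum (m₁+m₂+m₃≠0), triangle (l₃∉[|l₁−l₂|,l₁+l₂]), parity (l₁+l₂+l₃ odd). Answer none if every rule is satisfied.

m₁+m₂+m₃ = 1 − 2 + 1 = 0  ✓
triangle: |1−3|=2 ≤ l₃=4 ≤ 1+3=4  ✓
parity: l₁+l₂+l₃ = 8 is even  ✓

none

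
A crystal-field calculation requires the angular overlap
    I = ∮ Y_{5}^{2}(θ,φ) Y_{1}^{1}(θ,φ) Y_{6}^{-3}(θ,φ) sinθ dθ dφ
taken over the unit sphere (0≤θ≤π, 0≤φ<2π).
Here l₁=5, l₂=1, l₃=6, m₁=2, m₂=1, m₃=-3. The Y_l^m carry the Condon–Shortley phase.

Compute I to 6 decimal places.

-0.245154

Rules hold: Σm=0, L=12 even, 4≤6≤6.
N = 11·3·13 = 429
Δ = 0!·10!·2!/13! = 1/858
Racah Σ t=0..0: t=0:+1/14400 = 1/14400
⇒ 3j(5 1 6; 0 0 0)² = 6/143, sgn +1
Racah Σ t=0..0: t=0:+1/60480 = 1/60480
⇒ 3j(5 1 6; 2 1 -3)² = 6/143, sgn -1
4πI² = N·(3j₀)²·(3jₘ)² = 108/143
I = -1·√(0.755245/4π) = -0.24515397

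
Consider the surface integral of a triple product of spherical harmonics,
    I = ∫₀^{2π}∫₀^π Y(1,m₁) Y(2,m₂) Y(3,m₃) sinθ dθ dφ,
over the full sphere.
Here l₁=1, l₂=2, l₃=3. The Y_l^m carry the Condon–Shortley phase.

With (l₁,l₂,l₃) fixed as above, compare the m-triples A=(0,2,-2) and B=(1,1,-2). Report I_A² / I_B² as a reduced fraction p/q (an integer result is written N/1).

1/2

Same 1,2,3: normalisation and zero-m 3j drop out of the ratio.
A: Δ: 0! 2! 4! / 7! → 1/105; sum: t=0:+1/24 = 1/24; 3j²(1 2 3; 0 2 -2) = Δ·Π!·Σ² = 1/21  (sign -1)
B: Δ: 0! 2! 4! / 7! → 1/105; sum: t=0:+1/12 = 1/12; 3j²(1 2 3; 1 1 -2) = Δ·Π!·Σ² = 2/21  (sign -1)
I_A²/I_B² = (1/21)/(2/21) = 1/2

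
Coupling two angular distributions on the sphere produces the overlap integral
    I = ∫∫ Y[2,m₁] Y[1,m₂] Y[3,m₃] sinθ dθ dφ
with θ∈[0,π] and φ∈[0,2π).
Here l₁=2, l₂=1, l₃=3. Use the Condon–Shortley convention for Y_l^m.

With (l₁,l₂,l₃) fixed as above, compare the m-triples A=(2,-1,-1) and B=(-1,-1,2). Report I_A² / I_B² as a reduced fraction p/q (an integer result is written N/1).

1/10

Shared (l₁,l₂,l₃)=(2,1,3): N and (l;000)² cancel in I_A²/I_B².
A: Δ = 0!·4!·2!/7! = 1/105; Racah Σ t=0..0: t=0:+1/48 = 1/48; ⇒ 3j(2 1 3; 2 -1 -1)² = 1/105, sgn +1
B: Δ = 0!·4!·2!/7! = 1/105; Racah Σ t=0..0: t=0:+1/12 = 1/12; ⇒ 3j(2 1 3; -1 -1 2)² = 2/21, sgn -1
I_A²/I_B² = (1/105)/(2/21) = 1/10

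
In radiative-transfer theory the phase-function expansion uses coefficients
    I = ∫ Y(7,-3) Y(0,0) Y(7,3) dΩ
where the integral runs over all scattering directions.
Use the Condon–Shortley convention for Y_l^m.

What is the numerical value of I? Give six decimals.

-0.282095

m-sum 0 ✓  L=14 even ✓  7≤7≤7 ✓
Π(2lᵢ+1) = 15×1×15 = 225
triangle coeff Δ(7,0,7) = 1/15
Σ_t [0,0]: t=0:+1/25401600 = 1/25401600
(3j)²=1/15 [(7 0 7; 0 0 0)], sign=-1
Σ_t [0,0]: t=0:+1/87091200 = 1/87091200
(3j)²=1/15 [(7 0 7; -3 0 3)], sign=+1
⇒ 4πI² = 1/1
I = (-1)√(1/1/(4π)) = -0.28209479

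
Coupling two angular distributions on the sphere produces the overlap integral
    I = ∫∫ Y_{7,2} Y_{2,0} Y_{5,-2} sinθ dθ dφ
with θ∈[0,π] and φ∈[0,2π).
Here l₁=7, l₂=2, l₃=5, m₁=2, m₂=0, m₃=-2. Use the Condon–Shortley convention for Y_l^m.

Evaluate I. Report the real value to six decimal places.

0.215014

Rules hold: Σm=0, L=14 even, 5≤5≤9.
N = 15·5·11 = 825
Δ = 4!·10!·0!/15! = 1/15015
Racah Σ t=2..2: t=2:+1/57600 = 1/57600
⇒ 3j(7 2 5; 0 0 0)² = 21/715, sgn -1
Racah Σ t=2..2: t=2:+1/120960 = 1/120960
⇒ 3j(7 2 5; 2 0 -2)² = 24/1001, sgn -1
4πI² = N·(3j₀)²·(3jₘ)² = 1080/1859
I = +1·√(0.580958/4π) = 0.21501425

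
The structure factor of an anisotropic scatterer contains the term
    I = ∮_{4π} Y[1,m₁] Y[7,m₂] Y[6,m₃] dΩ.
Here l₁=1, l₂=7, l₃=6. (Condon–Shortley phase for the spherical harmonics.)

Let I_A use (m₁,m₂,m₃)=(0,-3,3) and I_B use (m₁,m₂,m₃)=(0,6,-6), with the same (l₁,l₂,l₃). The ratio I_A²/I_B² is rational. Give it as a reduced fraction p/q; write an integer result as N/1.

Shared (l₁,l₂,l₃)=(1,7,6): N and (l;000)² cancel in I_A²/I_B².
A: Δ = 2!·0!·12!/15! = 1/1365; Racah Σ t=1..1: t=1:−1/2177280 = -1/2177280; ⇒ 3j(1 7 6; 0 -3 3)² = 8/273, sgn +1
B: Δ = 2!·0!·12!/15! = 1/1365; Racah Σ t=1..1: t=1:−1/479001600 = -1/479001600; ⇒ 3j(1 7 6; 0 6 -6)² = 1/105, sgn -1
I_A²/I_B² = (8/273)/(1/105) = 40/13

40/13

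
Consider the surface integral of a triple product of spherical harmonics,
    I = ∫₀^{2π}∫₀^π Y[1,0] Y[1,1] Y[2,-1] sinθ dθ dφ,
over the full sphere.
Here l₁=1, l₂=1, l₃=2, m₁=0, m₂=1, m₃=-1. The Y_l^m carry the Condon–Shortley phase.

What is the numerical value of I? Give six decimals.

-0.218510

Checks pass: Σm=0; 4 even; l₃=2∈[0,2].
(2·1+1)(2·1+1)(2·2+1) = 45
Δ: 0! 2! 2! / 5! → 1/30
sum: t=0:+1/1 = 1/1
3j²(1 1 2; 0 0 0) = Δ·Π!·Σ² = 2/15  (sign +1)
sum: t=0:+1/2 = 1/2
3j²(1 1 2; 0 1 -1) = Δ·Π!·Σ² = 1/10  (sign -1)
combine: 4πI² = 45·2/15·1/10 = 3/5
take √, sign -1: I = -0.21850969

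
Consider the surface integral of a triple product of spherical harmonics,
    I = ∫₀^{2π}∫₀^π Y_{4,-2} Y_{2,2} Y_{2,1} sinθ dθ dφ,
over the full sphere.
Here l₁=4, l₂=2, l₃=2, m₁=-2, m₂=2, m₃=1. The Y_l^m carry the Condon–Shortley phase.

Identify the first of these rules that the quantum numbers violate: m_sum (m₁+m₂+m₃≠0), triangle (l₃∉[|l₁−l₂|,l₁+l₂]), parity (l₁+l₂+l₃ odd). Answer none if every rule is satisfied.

m_sum

Σmᵢ = 1  ✗
l₃∈[|l₁−l₂|,l₁+l₂]=[2,6], have l₃=2
Σlᵢ = 8 ⇒ even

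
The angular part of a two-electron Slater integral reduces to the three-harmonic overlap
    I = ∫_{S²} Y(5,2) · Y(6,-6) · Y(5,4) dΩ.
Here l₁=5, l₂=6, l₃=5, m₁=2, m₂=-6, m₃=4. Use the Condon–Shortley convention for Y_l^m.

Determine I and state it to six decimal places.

Rules hold: Σm=0, L=16 even, 1≤5≤11.
N = 11·13·11 = 1573
Δ = 6!·4!·6!/17! = 1/28588560
Racah Σ t=1..5: t=1:−1/345600 t=2:+1/13824 t=3:−1/5184 t=4:+1/13824 t=5:−1/345600 = -7/129600
⇒ 3j(5 6 5; 0 0 0)² = 80/7293, sgn +1
Racah Σ t=0..0: t=0:+1/3110400 = 1/3110400
⇒ 3j(5 6 5; 2 -6 4)² = 21/1105, sgn -1
4πI² = N·(3j₀)²·(3jₘ)² = 1232/3757
I = -1·√(0.327921/4π) = -0.16153991

-0.161540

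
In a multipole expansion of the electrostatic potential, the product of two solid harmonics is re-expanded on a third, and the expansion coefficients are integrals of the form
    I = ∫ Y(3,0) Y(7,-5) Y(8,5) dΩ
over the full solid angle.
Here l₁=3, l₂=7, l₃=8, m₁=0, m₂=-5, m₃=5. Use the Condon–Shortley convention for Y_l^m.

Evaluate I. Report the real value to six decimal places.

m-sum 0 ✓  L=18 even ✓  4≤8≤10 ✓
Π(2lᵢ+1) = 7×15×17 = 1785
triangle coeff Δ(3,7,8) = 1/5290740
Σ_t [0,2]: t=0:+1/7257600 t=1:−1/2073600 t=2:+1/7257600 = -1/4838400
(3j)²=252/20995 [(3 7 8; 0 0 0)], sign=-1
Σ_t [0,2]: t=0:+1/87091200 t=1:−1/159667200 t=2:+1/5748019200 = 31/5748019200
(3j)²=961/135660 [(3 7 8; 0 -5 5)], sign=-1
⇒ 4πI² = 60543/398905
I = (+1)√(60543/398905/(4π)) = 0.10989863

0.109899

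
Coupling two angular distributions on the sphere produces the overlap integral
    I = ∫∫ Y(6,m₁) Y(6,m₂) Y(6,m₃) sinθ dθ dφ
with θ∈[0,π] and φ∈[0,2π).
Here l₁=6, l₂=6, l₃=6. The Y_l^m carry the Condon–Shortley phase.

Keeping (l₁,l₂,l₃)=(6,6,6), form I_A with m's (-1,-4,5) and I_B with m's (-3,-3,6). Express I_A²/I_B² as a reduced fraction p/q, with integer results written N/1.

Same 6,6,6: normalisation and zero-m 3j drop out of the ratio.
A: Δ: 6! 6! 6! / 19! → 1/325909584; sum: t=1:−1/10368000 t=2:+1/4147200 = 1/6912000; 3j²(6 6 6; -1 -4 5) = Δ·Π!·Σ² = 189/16796  (sign -1)
B: Δ: 6! 6! 6! / 19! → 1/325909584; sum: t=3:−1/18662400 = -1/18662400; 3j²(6 6 6; -3 -3 6) = Δ·Π!·Σ² = 84/4199  (sign -1)
I_A²/I_B² = (189/16796)/(84/4199) = 9/16

9/16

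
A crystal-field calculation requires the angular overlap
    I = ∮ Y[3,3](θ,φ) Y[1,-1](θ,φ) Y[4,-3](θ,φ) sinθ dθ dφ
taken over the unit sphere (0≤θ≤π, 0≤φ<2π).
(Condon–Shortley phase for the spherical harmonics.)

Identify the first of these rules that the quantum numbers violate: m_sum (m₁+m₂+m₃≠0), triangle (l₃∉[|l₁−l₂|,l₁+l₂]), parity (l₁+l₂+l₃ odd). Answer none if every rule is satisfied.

m₁+m₂+m₃ = 3 − 1 − 3 = -1  ✗
triangle: |3−1|=2 ≤ l₃=4 ≤ 3+1=4
parity: l₁+l₂+l₃ = 8 is even

m_sum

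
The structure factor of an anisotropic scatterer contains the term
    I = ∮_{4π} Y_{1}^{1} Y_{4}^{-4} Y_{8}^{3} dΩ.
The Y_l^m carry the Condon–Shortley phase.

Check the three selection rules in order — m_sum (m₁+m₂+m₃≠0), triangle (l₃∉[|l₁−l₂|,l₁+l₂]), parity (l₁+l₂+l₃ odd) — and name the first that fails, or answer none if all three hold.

triangle

m₁+m₂+m₃ = 1 − 4 + 3 = 0  ✓
triangle: |1−4|=3 ≤ l₃=8 ≤ 1+4=5  ✗
parity: l₁+l₂+l₃ = 13 is odd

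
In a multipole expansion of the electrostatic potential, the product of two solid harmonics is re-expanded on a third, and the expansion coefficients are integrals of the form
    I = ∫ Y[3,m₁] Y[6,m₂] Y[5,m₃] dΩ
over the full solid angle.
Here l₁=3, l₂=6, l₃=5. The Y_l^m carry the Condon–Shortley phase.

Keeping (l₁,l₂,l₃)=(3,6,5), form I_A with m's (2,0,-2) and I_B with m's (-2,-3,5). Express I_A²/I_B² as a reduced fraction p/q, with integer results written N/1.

7/2

Same 3,6,5: normalisation and zero-m 3j drop out of the ratio.
A: Δ: 4! 2! 8! / 15! → 1/675675; sum: t=0:+1/34560 t=1:−1/8640 = -1/11520; 3j²(3 6 5; 2 0 -2) = Δ·Π!·Σ² = 3/143  (sign +1)
B: Δ: 4! 2! 8! / 15! → 1/675675; sum: t=3:−1/483840 = -1/483840; 3j²(3 6 5; -2 -3 5) = Δ·Π!·Σ² = 6/1001  (sign -1)
I_A²/I_B² = (3/143)/(6/1001) = 7/2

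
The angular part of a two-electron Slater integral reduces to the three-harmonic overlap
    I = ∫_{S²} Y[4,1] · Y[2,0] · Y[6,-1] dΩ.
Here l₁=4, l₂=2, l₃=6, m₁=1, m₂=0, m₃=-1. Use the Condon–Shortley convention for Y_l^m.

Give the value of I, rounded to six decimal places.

-0.230476

Checks pass: Σm=0; 12 even; l₃=6∈[2,6].
(2·4+1)(2·2+1)(2·6+1) = 585
Δ: 0! 8! 4! / 13! → 1/6435
sum: t=0:+1/2304 = 1/2304
3j²(4 2 6; 0 0 0) = Δ·Π!·Σ² = 5/143  (sign +1)
sum: t=0:+1/2880 = 1/2880
3j²(4 2 6; 1 0 -1) = Δ·Π!·Σ² = 14/429  (sign -1)
combine: 4πI² = 585·5/143·14/429 = 1050/1573
take √, sign -1: I = -0.23047581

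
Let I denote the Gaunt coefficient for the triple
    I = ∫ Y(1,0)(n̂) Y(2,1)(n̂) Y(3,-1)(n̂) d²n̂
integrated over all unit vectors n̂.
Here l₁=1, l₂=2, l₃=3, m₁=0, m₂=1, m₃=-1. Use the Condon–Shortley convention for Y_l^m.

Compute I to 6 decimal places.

m-sum 0 ✓  L=6 even ✓  1≤3≤3 ✓
Π(2lᵢ+1) = 3×5×7 = 105
triangle coeff Δ(1,2,3) = 1/105
Σ_t [0,0]: t=0:+1/4 = 1/4
(3j)²=3/35 [(1 2 3; 0 0 0)], sign=-1
Σ_t [0,0]: t=0:+1/6 = 1/6
(3j)²=8/105 [(1 2 3; 0 1 -1)], sign=+1
⇒ 4πI² = 24/35
I = (-1)√(24/35/(4π)) = -0.23359668

-0.233597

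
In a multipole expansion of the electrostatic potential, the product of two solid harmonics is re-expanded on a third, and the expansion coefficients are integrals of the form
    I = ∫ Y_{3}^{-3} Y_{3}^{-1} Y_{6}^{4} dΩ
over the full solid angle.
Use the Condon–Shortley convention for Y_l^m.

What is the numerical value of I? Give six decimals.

m-sum 0 ✓  L=12 even ✓  0≤6≤6 ✓
Π(2lᵢ+1) = 7×7×13 = 637
triangle coeff Δ(3,3,6) = 1/12012
Σ_t [0,0]: t=0:+1/1296 = 1/1296
(3j)²=100/3003 [(3 3 6; 0 0 0)], sign=+1
Σ_t [0,0]: t=0:+1/34560 = 1/34560
(3j)²=5/286 [(3 3 6; -3 -1 4)], sign=+1
⇒ 4πI² = 1750/4719
I = (+1)√(1750/4719/(4π)) = 0.17178653

0.171787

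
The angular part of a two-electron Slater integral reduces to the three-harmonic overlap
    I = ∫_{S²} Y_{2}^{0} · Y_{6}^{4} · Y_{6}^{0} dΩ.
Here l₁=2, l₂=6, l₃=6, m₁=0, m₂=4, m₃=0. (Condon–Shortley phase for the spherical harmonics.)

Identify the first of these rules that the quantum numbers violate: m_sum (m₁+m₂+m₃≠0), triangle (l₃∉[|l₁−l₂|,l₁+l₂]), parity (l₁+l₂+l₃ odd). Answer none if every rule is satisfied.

azimuthal sum: 0 + 4 + 0 = 4  ✗
4 ≤ 6 ≤ 8 (triangle on l)
L = 2 + 6 + 6 = 14 (even)

m_sum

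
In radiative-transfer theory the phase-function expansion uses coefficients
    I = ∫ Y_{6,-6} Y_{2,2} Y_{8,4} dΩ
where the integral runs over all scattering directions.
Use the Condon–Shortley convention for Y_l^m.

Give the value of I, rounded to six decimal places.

0.008486

Checks pass: Σm=0; 16 even; l₃=8∈[4,8].
(2·6+1)(2·2+1)(2·8+1) = 1105
Δ: 0! 12! 4! / 17! → 1/30940
sum: t=0:+1/2073600 = 1/2073600
3j²(6 2 8; 0 0 0) = Δ·Π!·Σ² = 28/1105  (sign +1)
sum: t=0:+1/11496038400 = 1/11496038400
3j²(6 2 8; -6 2 4) = Δ·Π!·Σ² = 1/30940  (sign +1)
combine: 4πI² = 1105·28/1105·1/30940 = 1/1105
take √, sign +1: I = 0.00848621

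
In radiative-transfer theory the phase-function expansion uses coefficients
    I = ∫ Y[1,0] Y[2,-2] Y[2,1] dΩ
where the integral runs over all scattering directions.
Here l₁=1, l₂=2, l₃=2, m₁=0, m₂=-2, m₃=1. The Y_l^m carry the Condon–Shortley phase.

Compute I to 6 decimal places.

0.000000

0 − 2 + 1 = -1 ≠ 0: azimuthal integral kills it; I = 0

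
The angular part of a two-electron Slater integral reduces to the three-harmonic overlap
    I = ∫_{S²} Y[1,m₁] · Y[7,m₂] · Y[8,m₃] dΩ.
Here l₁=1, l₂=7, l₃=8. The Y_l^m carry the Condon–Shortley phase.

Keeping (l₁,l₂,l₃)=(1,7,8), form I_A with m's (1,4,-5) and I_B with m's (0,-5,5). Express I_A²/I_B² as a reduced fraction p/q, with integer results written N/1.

Same 1,7,8: normalisation and zero-m 3j drop out of the ratio.
A: Δ: 0! 2! 14! / 17! → 1/2040; sum: t=0:+1/479001600 = 1/479001600; 3j²(1 7 8; 1 4 -5) = Δ·Π!·Σ² = 13/340  (sign -1)
B: Δ: 0! 2! 14! / 17! → 1/2040; sum: t=0:+1/958003200 = 1/958003200; 3j²(1 7 8; 0 -5 5) = Δ·Π!·Σ² = 13/680  (sign -1)
I_A²/I_B² = (13/340)/(13/680) = 2/1

2/1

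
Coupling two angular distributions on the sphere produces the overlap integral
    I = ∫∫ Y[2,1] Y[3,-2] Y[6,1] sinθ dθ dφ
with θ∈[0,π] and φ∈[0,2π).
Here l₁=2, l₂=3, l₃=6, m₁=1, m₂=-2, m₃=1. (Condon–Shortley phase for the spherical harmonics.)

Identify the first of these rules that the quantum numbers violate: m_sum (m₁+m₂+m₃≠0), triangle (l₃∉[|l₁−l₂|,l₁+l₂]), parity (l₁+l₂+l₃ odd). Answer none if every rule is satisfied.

Σmᵢ = 0  ✓
l₃∈[|l₁−l₂|,l₁+l₂]=[1,5], have l₃=6  ✗
Σlᵢ = 11 ⇒ odd

triangle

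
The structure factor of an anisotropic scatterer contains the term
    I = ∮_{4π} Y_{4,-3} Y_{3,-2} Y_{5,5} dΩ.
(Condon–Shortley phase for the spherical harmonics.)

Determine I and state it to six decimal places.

-0.212007

Rules hold: Σm=0, L=12 even, 1≤5≤7.
N = 9·7·11 = 693
Δ = 2!·6!·4!/13! = 1/180180
Racah Σ t=0..2: t=0:+1/576 t=1:−1/144 t=2:+1/576 = -1/288
⇒ 3j(4 3 5; 0 0 0)² = 20/1001, sgn +1
Racah Σ t=1..1: t=1:−1/17280 = -1/17280
⇒ 3j(4 3 5; -3 -2 5)² = 35/858, sgn -1
4πI² = N·(3j₀)²·(3jₘ)² = 1050/1859
I = -1·√(0.56482/4π) = -0.21200691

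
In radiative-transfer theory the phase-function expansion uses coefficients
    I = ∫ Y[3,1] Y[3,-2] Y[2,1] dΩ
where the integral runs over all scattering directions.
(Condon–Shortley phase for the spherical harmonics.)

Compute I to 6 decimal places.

0.162868

m-sum 0 ✓  L=8 even ✓  0≤2≤6 ✓
Π(2lᵢ+1) = 7×7×5 = 245
triangle coeff Δ(3,3,2) = 1/3780
Σ_t [1,3]: t=1:−1/24 t=2:+1/4 t=3:−1/24 = 1/6
(3j)²=4/105 [(3 3 2; 0 0 0)], sign=+1
Σ_t [0,1]: t=0:+1/48 t=1:−1/12 = -1/16
(3j)²=1/28 [(3 3 2; 1 -2 1)], sign=+1
⇒ 4πI² = 1/3
I = (+1)√(1/3/(4π)) = 0.16286750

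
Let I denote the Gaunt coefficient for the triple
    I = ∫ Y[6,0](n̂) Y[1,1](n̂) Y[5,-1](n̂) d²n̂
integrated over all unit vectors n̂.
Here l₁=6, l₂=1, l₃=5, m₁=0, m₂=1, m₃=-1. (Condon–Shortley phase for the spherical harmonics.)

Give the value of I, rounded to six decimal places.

0.158246

Rules hold: Σm=0, L=12 even, 5≤5≤7.
N = 13·3·11 = 429
Δ = 2!·10!·0!/13! = 1/858
Racah Σ t=1..1: t=1:−1/14400 = -1/14400
⇒ 3j(6 1 5; 0 0 0)² = 6/143, sgn +1
Racah Σ t=2..2: t=2:+1/34560 = 1/34560
⇒ 3j(6 1 5; 0 1 -1)² = 5/286, sgn +1
4πI² = N·(3j₀)²·(3jₘ)² = 45/143
I = +1·√(0.314685/4π) = 0.15824621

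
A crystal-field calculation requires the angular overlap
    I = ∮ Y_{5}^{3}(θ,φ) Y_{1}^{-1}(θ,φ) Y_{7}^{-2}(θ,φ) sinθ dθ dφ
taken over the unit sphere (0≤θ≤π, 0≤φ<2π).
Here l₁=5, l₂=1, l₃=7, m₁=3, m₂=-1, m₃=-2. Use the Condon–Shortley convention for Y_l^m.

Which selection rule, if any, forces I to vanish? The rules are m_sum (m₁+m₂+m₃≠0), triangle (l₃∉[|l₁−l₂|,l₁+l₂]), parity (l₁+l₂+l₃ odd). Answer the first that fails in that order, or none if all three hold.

triangle

azimuthal sum: 3 − 1 − 2 = 0  ✓
4 ≤ 7 ≤ 6 (triangle on l)  ✗
L = 5 + 1 + 7 = 13 (odd)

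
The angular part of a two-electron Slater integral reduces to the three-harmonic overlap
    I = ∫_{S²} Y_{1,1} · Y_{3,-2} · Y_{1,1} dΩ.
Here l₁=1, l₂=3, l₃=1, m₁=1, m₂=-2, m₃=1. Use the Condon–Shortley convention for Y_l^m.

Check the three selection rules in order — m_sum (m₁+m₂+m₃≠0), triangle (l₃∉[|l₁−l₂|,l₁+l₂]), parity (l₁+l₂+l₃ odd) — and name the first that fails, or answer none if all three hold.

azimuthal sum: 1 − 2 + 1 = 0  ✓
2 ≤ 1 ≤ 4 (triangle on l)  ✗
L = 1 + 3 + 1 = 5 (odd)

triangle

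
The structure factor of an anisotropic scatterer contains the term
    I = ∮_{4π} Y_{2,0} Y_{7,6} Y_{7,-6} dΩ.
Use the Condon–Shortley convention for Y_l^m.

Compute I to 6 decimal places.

-0.148420

Checks pass: Σm=0; 16 even; l₃=7∈[5,9].
(2·2+1)(2·7+1)(2·7+1) = 1125
Δ: 2! 2! 12! / 17! → 1/185640
sum: t=0:+1/2419200 t=1:−1/518400 t=2:+1/2419200 = -1/907200
3j²(2 7 7; 0 0 0) = Δ·Π!·Σ² = 56/3315  (sign +1)
sum: t=1:−1/479001600 t=2:+1/159667200 = 1/239500800
3j²(2 7 7; 0 6 -6) = Δ·Π!·Σ² = 26/1785  (sign -1)
combine: 4πI² = 1125·56/3315·26/1785 = 80/289
take √, sign -1: I = -0.14841956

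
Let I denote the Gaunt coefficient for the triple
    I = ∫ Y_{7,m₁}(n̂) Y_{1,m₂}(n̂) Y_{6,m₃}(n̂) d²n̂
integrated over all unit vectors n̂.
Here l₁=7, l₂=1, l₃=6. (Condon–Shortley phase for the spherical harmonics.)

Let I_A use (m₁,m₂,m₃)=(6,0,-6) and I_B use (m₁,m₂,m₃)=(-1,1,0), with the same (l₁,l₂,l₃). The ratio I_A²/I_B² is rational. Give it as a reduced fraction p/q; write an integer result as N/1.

l's match ⇒ only the (l;m) 3-j factors differ between A and B.
A: triangle coeff Δ(7,1,6) = 1/1365; Σ_t [1,1]: t=1:−1/479001600 = -1/479001600; (3j)²=1/105 [(7 1 6; 6 0 -6)], sign=-1
B: triangle coeff Δ(7,1,6) = 1/1365; Σ_t [2,2]: t=2:+1/1036800 = 1/1036800; (3j)²=4/195 [(7 1 6; -1 1 0)], sign=+1
I_A²/I_B² = (1/105)/(4/195) = 13/28

13/28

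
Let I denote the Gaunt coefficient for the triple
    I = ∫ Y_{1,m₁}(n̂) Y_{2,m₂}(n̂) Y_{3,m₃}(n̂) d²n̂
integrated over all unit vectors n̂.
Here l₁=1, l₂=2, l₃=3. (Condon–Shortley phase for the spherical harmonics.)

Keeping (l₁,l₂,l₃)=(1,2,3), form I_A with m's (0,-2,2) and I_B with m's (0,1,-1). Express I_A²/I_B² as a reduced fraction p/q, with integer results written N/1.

5/8

Shared (l₁,l₂,l₃)=(1,2,3): N and (l;000)² cancel in I_A²/I_B².
A: Δ = 0!·2!·4!/7! = 1/105; Racah Σ t=0..0: t=0:+1/24 = 1/24; ⇒ 3j(1 2 3; 0 -2 2)² = 1/21, sgn -1
B: Δ = 0!·2!·4!/7! = 1/105; Racah Σ t=0..0: t=0:+1/6 = 1/6; ⇒ 3j(1 2 3; 0 1 -1)² = 8/105, sgn +1
I_A²/I_B² = (1/21)/(8/105) = 5/8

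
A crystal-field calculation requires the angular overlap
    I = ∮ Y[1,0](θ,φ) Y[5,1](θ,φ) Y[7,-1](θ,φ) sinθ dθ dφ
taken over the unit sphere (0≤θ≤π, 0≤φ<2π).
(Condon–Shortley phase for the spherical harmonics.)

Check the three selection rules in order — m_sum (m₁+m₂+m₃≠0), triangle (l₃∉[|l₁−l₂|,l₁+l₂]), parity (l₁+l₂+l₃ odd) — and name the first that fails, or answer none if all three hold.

triangle

Σmᵢ = 0  ✓
l₃∈[|l₁−l₂|,l₁+l₂]=[4,6], have l₃=7  ✗
Σlᵢ = 13 ⇒ odd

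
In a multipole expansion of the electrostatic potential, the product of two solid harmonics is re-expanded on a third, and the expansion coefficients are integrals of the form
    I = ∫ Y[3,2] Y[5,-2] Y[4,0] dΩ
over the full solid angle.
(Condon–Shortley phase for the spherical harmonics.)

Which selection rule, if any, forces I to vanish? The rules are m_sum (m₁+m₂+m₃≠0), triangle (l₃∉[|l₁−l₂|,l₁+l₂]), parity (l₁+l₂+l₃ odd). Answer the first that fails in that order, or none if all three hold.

none

azimuthal sum: 2 − 2 + 0 = 0  ✓
2 ≤ 4 ≤ 8 (triangle on l)  ✓
L = 3 + 5 + 4 = 12 (even)  ✓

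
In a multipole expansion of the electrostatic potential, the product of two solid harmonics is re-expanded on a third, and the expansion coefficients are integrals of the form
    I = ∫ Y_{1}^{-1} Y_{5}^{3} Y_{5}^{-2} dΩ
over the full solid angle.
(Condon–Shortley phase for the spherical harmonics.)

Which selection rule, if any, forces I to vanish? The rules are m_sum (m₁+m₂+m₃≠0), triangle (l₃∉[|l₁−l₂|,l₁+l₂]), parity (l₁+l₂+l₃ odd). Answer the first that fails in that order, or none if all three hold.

azimuthal sum: -1 + 3 − 2 = 0  ✓
4 ≤ 5 ≤ 6 (triangle on l)  ✓
L = 1 + 5 + 5 = 11 (odd)  ✗

parity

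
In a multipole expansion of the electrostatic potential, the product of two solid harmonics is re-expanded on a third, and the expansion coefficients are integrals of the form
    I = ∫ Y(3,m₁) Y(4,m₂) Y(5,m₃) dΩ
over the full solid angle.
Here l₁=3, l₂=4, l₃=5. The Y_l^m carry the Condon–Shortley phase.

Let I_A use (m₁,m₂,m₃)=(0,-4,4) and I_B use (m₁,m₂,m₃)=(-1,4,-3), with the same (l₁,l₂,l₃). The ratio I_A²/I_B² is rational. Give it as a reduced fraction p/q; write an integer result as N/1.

3/2

l's match ⇒ only the (l;m) 3-j factors differ between A and B.
A: triangle coeff Δ(3,4,5) = 1/180180; Σ_t [0,0]: t=0:+1/8640 = 1/8640; (3j)²=28/715 [(3 4 5; 0 -4 4)], sign=-1
B: triangle coeff Δ(3,4,5) = 1/180180; Σ_t [2,2]: t=2:+1/5760 = 1/5760; (3j)²=56/2145 [(3 4 5; -1 4 -3)], sign=+1
I_A²/I_B² = (28/715)/(56/2145) = 3/2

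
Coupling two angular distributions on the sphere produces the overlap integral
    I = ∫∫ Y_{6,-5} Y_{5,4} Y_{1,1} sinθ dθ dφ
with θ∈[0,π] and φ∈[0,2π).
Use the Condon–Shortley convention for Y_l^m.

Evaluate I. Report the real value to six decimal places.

Checks pass: Σm=0; 12 even; l₃=1∈[1,11].
(2·6+1)(2·5+1)(2·1+1) = 429
Δ: 10! 2! 0! / 13! → 1/858
sum: t=5:−1/14400 = -1/14400
3j²(6 5 1; 0 0 0) = Δ·Π!·Σ² = 6/143  (sign +1)
sum: t=9:−1/725760 = -1/725760
3j²(6 5 1; -5 4 1) = Δ·Π!·Σ² = 5/78  (sign -1)
combine: 4πI² = 429·6/143·5/78 = 15/13
take √, sign -1: I = -0.30301841

-0.303018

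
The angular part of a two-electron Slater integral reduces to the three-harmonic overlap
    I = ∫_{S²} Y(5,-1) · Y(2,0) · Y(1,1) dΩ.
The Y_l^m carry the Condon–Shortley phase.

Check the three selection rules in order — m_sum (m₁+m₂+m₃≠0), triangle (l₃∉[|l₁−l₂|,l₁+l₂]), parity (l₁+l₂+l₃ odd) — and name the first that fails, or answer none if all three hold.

azimuthal sum: -1 + 0 + 1 = 0  ✓
3 ≤ 1 ≤ 7 (triangle on l)  ✗
L = 5 + 2 + 1 = 8 (even)

triangle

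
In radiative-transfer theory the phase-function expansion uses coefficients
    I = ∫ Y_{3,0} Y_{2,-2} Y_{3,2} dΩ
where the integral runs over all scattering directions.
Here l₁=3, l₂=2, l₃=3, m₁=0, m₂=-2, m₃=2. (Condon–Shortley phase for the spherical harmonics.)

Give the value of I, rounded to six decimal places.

-0.188063

Checks pass: Σm=0; 8 even; l₃=3∈[1,5].
(2·3+1)(2·2+1)(2·3+1) = 245
Δ: 2! 4! 2! / 9! → 1/3780
sum: t=0:+1/24 t=1:−1/4 t=2:+1/24 = -1/6
3j²(3 2 3; 0 0 0) = Δ·Π!·Σ² = 4/105  (sign +1)
sum: t=0:+1/24 = 1/24
3j²(3 2 3; 0 -2 2) = Δ·Π!·Σ² = 1/21  (sign -1)
combine: 4πI² = 245·4/105·1/21 = 4/9
take √, sign -1: I = -0.18806319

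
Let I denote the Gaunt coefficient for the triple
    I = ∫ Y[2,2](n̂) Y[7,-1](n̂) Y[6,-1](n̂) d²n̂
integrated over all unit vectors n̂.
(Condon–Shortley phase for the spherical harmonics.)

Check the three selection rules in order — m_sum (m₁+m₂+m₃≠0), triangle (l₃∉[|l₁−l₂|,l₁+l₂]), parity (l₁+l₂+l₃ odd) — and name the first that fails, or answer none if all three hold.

m₁+m₂+m₃ = 2 − 1 − 1 = 0  ✓
triangle: |2−7|=5 ≤ l₃=6 ≤ 2+7=9  ✓
parity: l₁+l₂+l₃ = 15 is odd  ✗

parity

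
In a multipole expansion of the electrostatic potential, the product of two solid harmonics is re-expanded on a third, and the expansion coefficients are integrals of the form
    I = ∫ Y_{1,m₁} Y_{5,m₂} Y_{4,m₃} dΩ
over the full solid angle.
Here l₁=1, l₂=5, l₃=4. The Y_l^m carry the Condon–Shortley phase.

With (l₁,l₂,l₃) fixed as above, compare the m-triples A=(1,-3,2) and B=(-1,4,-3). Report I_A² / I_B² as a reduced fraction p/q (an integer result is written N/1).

7/9

l's match ⇒ only the (l;m) 3-j factors differ between A and B.
A: triangle coeff Δ(1,5,4) = 1/495; Σ_t [0,0]: t=0:+1/2880 = 1/2880; (3j)²=28/495 [(1 5 4; 1 -3 2)], sign=+1
B: triangle coeff Δ(1,5,4) = 1/495; Σ_t [2,2]: t=2:+1/10080 = 1/10080; (3j)²=4/55 [(1 5 4; -1 4 -3)], sign=-1
I_A²/I_B² = (28/495)/(4/55) = 7/9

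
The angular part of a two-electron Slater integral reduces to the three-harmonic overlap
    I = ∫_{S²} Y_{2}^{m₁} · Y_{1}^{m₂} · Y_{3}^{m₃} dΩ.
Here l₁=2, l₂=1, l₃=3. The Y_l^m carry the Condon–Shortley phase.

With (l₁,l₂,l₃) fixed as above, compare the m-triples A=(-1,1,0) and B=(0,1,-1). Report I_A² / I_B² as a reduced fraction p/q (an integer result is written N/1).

Same 2,1,3: normalisation and zero-m 3j drop out of the ratio.
A: Δ: 0! 4! 2! / 7! → 1/105; sum: t=0:+1/12 = 1/12; 3j²(2 1 3; -1 1 0) = Δ·Π!·Σ² = 1/35  (sign -1)
B: Δ: 0! 4! 2! / 7! → 1/105; sum: t=0:+1/8 = 1/8; 3j²(2 1 3; 0 1 -1) = Δ·Π!·Σ² = 2/35  (sign +1)
I_A²/I_B² = (1/35)/(2/35) = 1/2

1/2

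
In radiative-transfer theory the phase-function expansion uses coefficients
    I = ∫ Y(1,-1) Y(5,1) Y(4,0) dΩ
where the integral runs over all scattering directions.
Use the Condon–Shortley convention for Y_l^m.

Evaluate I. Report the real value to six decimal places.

Checks pass: Σm=0; 10 even; l₃=4∈[4,6].
(2·1+1)(2·5+1)(2·4+1) = 297
Δ: 2! 0! 8! / 11! → 1/495
sum: t=1:−1/576 = -1/576
3j²(1 5 4; 0 0 0) = Δ·Π!·Σ² = 5/99  (sign -1)
sum: t=2:+1/1152 = 1/1152
3j²(1 5 4; -1 1 0) = Δ·Π!·Σ² = 1/33  (sign +1)
combine: 4πI² = 297·5/99·1/33 = 5/11
take √, sign -1: I = -0.19018827

-0.190188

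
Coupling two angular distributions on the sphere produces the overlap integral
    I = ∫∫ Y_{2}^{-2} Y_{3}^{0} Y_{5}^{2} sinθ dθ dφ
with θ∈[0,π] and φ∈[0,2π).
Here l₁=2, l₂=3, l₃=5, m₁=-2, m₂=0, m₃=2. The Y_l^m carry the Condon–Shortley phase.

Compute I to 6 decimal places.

0.141758

Rules hold: Σm=0, L=10 even, 1≤5≤5.
N = 5·7·11 = 385
Δ = 0!·4!·6!/11! = 1/2310
Racah Σ t=0..0: t=0:+1/144 = 1/144
⇒ 3j(2 3 5; 0 0 0)² = 10/231, sgn -1
Racah Σ t=0..0: t=0:+1/864 = 1/864
⇒ 3j(2 3 5; -2 0 2)² = 1/66, sgn -1
4πI² = N·(3j₀)²·(3jₘ)² = 25/99
I = +1·√(0.252525/4π) = 0.14175797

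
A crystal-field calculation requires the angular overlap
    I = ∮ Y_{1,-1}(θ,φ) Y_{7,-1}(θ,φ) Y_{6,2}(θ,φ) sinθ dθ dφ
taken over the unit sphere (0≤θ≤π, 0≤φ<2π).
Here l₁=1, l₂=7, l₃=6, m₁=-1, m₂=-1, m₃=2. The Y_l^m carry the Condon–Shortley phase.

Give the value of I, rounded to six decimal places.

-0.135514

Rules hold: Σm=0, L=14 even, 6≤6≤8.
N = 3·15·13 = 585
Δ = 2!·0!·12!/15! = 1/1365
Racah Σ t=1..1: t=1:−1/518400 = -1/518400
⇒ 3j(1 7 6; 0 0 0)² = 7/195, sgn -1
Racah Σ t=2..2: t=2:+1/1935360 = 1/1935360
⇒ 3j(1 7 6; -1 -1 2)² = 1/91, sgn +1
4πI² = N·(3j₀)²·(3jₘ)² = 3/13
I = -1·√(0.230769/4π) = -0.13551395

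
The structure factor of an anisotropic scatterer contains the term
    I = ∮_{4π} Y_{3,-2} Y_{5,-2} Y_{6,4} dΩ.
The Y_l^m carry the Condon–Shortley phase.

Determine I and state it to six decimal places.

0.088266

Rules hold: Σm=0, L=14 even, 2≤6≤8.
N = 7·11·13 = 1001
Δ = 2!·4!·8!/15! = 1/675675
Racah Σ t=0..2: t=0:+1/8640 t=1:−1/2304 t=2:+1/8640 = -7/34560
⇒ 3j(3 5 6; 0 0 0)² = 7/429, sgn -1
Racah Σ t=1..2: t=1:−1/34560 t=2:+1/60480 = -1/80640
⇒ 3j(3 5 6; -2 -2 4)² = 6/1001, sgn -1
4πI² = N·(3j₀)²·(3jₘ)² = 14/143
I = +1·√(0.0979021/4π) = 0.08826552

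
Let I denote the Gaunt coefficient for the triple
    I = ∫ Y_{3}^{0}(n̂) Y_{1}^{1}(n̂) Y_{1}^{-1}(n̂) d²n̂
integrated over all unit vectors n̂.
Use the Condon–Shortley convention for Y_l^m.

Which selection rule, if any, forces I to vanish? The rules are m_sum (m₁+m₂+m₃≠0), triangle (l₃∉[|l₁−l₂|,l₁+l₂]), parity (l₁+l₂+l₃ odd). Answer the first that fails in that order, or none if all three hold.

triangle

azimuthal sum: 0 + 1 − 1 = 0  ✓
2 ≤ 1 ≤ 4 (triangle on l)  ✗
L = 3 + 1 + 1 = 5 (odd)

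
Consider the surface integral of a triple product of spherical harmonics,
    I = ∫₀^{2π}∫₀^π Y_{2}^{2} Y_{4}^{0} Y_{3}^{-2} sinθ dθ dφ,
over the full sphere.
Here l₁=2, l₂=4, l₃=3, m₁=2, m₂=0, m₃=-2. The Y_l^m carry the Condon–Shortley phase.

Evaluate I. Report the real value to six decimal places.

L=9 odd ⇒ parity kills the (l;000) factor ⇒ I = 0

0.000000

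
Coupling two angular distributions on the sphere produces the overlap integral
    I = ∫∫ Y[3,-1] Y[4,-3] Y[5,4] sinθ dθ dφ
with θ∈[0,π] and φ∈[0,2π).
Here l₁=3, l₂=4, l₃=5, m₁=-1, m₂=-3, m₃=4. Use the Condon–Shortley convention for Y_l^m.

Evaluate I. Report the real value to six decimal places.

0.042401

Checks pass: Σm=0; 12 even; l₃=5∈[1,7].
(2·3+1)(2·4+1)(2·5+1) = 693
Δ: 2! 4! 6! / 13! → 1/180180
sum: t=0:+1/576 t=1:−1/144 t=2:+1/576 = -1/288
3j²(3 4 5; 0 0 0) = Δ·Π!·Σ² = 20/1001  (sign +1)
sum: t=0:+1/5760 t=1:−1/4320 = -1/17280
3j²(3 4 5; -1 -3 4) = Δ·Π!·Σ² = 7/4290  (sign +1)
combine: 4πI² = 693·20/1001·7/4290 = 42/1859
take √, sign +1: I = 0.04240138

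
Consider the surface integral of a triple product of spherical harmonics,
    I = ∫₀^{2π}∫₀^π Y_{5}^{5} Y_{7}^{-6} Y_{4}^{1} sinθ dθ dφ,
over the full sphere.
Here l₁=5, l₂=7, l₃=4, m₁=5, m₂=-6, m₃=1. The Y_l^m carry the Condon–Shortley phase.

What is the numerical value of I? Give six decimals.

-0.207103

Rules hold: Σm=0, L=16 even, 2≤4≤12.
N = 11·15·9 = 1485
Δ = 8!·2!·6!/17! = 1/6126120
Racah Σ t=3..5: t=3:−1/69120 t=4:+1/20736 t=5:−1/69120 = 1/51840
⇒ 3j(5 7 4; 0 0 0)² = 280/21879, sgn +1
Racah Σ t=0..0: t=0:+1/9676800 = 1/9676800
⇒ 3j(5 7 4; 5 -6 1)² = 27/952, sgn -1
4πI² = N·(3j₀)²·(3jₘ)² = 2025/3757
I = -1·√(0.538994/4π) = -0.20710328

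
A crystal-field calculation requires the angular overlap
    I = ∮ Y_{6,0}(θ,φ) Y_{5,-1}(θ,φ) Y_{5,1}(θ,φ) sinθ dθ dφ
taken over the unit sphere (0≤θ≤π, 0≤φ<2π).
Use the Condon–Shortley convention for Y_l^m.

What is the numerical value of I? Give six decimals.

Rules hold: Σm=0, L=16 even, 1≤5≤11.
N = 13·11·11 = 1573
Δ = 6!·6!·4!/17! = 1/28588560
Racah Σ t=1..5: t=1:−1/345600 t=2:+1/13824 t=3:−1/5184 t=4:+1/13824 t=5:−1/345600 = -7/129600
⇒ 3j(6 5 5; 0 0 0)² = 80/7293, sgn +1
Racah Σ t=0..4: t=0:+1/12441600 t=1:−1/86400 t=2:+1/9216 t=3:−1/7776 t=4:+1/55296 = -7/518400
⇒ 3j(6 5 5; 0 -1 1)² = 12/12155, sgn -1
4πI² = N·(3j₀)²·(3jₘ)² = 64/3757
I = -1·√(0.0170349/4π) = -0.03681836

-0.036818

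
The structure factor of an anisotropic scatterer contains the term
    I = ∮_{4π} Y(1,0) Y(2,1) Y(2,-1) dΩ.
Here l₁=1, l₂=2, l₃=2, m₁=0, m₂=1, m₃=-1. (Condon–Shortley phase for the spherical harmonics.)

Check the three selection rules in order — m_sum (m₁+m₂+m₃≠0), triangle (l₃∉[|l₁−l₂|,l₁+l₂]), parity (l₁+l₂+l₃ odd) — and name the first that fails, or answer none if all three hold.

parity

azimuthal sum: 0 + 1 − 1 = 0  ✓
1 ≤ 2 ≤ 3 (triangle on l)  ✓
L = 1 + 2 + 2 = 5 (odd)  ✗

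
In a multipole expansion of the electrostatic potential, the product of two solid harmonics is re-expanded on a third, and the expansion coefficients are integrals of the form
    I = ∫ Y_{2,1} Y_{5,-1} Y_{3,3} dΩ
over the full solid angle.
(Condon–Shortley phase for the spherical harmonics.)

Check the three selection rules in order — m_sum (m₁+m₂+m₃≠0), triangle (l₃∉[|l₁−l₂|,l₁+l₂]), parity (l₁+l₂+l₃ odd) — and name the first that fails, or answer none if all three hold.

m_sum

m₁+m₂+m₃ = 1 − 1 + 3 = 3  ✗
triangle: |2−5|=3 ≤ l₃=3 ≤ 2+5=7
parity: l₁+l₂+l₃ = 10 is even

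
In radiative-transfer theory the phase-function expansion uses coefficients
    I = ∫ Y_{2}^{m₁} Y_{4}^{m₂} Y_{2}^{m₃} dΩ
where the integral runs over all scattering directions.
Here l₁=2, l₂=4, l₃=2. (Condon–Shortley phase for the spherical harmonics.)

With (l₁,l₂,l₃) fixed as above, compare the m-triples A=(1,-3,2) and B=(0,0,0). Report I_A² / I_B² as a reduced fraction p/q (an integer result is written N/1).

35/36

l's match ⇒ only the (l;m) 3-j factors differ between A and B.
A: triangle coeff Δ(2,4,2) = 1/630; Σ_t [1,1]: t=1:−1/144 = -1/144; (3j)²=1/18 [(2 4 2; 1 -3 2)], sign=-1
B: triangle coeff Δ(2,4,2) = 1/630; Σ_t [2,2]: t=2:+1/16 = 1/16; (3j)²=2/35 [(2 4 2; 0 0 0)], sign=+1
I_A²/I_B² = (1/18)/(2/35) = 35/36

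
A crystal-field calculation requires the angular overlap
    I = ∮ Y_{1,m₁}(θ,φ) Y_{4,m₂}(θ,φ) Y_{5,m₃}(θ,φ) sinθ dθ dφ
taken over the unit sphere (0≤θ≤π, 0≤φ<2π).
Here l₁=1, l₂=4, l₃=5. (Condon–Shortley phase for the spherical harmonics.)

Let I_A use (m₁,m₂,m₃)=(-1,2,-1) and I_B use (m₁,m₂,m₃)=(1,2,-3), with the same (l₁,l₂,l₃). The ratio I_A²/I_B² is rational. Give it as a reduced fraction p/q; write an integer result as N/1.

Shared (l₁,l₂,l₃)=(1,4,5): N and (l;000)² cancel in I_A²/I_B².
A: Δ = 0!·2!·8!/11! = 1/495; Racah Σ t=0..0: t=0:+1/2880 = 1/2880; ⇒ 3j(1 4 5; -1 2 -1)² = 2/165, sgn +1
B: Δ = 0!·2!·8!/11! = 1/495; Racah Σ t=0..0: t=0:+1/2880 = 1/2880; ⇒ 3j(1 4 5; 1 2 -3)² = 28/495, sgn +1
I_A²/I_B² = (2/165)/(28/495) = 3/14

3/14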